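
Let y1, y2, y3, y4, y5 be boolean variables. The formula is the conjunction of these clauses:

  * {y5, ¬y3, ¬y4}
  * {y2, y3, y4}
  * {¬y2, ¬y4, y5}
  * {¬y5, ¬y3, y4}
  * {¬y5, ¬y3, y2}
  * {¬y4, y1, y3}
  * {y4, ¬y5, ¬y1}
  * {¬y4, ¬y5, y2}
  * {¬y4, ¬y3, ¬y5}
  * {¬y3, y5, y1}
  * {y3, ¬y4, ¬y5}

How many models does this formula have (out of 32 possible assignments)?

6

The models are:
  y1=F y2=T y3=F y4=F y5=F
  y1=F y2=T y3=F y4=F y5=T
  y1=T y2=F y3=F y4=T y5=F
  y1=T y2=F y3=T y4=F y5=F
  y1=T y2=T y3=F y4=F y5=F
  y1=T y2=T y3=T y4=F y5=F
That's 6 in total.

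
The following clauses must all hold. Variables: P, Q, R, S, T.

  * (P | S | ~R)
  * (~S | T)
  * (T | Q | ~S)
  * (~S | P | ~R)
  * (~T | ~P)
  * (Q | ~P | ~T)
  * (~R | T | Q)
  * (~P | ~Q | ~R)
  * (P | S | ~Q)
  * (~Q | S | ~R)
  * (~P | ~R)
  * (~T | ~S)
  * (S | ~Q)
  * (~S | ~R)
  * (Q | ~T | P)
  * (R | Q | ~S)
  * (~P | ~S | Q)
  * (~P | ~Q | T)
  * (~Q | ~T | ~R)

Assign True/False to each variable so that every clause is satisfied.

Branch on P: take P = False.
Set Q = False and propagate.
  then T is forced to False.
  then S is forced to False.
  then R is forced to False.

P=False  Q=False  R=False  S=False  T=False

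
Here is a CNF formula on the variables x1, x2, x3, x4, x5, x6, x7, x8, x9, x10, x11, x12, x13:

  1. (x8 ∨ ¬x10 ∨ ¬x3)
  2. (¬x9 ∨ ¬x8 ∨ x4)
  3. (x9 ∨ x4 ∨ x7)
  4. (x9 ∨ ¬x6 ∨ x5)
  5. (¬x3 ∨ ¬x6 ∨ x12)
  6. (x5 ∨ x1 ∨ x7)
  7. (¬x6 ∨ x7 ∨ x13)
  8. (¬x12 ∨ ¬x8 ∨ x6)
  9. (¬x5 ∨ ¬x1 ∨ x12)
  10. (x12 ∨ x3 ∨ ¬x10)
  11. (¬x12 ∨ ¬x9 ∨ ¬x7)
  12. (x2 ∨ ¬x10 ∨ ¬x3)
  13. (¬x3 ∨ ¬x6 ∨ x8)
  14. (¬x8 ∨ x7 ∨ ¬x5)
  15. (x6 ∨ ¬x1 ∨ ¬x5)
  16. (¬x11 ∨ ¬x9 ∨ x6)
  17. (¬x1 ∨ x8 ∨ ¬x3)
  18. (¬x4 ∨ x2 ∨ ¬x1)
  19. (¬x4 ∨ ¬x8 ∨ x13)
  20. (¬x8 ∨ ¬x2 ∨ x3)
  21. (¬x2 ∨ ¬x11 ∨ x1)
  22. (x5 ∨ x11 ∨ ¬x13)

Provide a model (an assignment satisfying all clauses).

x10 occurs only negated in the remaining clauses — set x10 = False.
Set x1 = False and propagate.
The remaining clauses are satisfied by x2 = False, x3 = False, x4 = False, x5 = True, x6 = True, x7 = True, x8 = False, x9 = True, x11 = True, x12 = False, x13 = True.

x1=0, x2=0, x3=0, x4=0, x5=1, x6=1, x7=1, x8=0, x9=1, x10=0, x11=1, x12=0, x13=1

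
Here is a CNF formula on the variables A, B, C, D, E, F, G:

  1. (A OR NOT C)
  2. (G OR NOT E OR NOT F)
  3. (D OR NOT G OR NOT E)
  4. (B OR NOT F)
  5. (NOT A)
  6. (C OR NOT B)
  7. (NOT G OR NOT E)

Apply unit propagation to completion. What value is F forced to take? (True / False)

(NOT A) is a unit clause: A = False.
In (A OR NOT C), A is now false; NOT C must hold, so C = False.
(C OR NOT B) with C = False leaves only NOT B, so B = False.
In (NOT F OR B), B is now false; NOT F must hold, so F = False.

False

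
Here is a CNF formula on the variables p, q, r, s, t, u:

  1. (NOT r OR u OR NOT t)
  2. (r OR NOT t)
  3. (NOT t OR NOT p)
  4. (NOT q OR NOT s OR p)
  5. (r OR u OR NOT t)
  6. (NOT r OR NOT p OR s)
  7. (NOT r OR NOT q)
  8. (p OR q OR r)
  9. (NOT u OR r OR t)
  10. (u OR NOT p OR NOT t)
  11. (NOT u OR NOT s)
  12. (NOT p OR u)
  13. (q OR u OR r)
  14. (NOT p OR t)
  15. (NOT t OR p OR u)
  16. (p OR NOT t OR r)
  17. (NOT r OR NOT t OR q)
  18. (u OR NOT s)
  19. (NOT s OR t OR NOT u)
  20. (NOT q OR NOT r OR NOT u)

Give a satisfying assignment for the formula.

p=F, q=F, r=T, s=F, t=F, u=T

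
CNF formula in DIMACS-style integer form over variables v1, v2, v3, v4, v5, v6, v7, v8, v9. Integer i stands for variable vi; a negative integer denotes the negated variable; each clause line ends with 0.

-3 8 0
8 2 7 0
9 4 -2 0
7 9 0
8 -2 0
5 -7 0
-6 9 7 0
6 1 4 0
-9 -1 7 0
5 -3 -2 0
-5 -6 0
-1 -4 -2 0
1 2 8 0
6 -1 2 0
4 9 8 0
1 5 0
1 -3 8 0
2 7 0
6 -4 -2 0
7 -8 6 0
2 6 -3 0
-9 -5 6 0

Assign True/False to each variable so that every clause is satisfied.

v1 = False, v2 = False, v3 = False, v4 = True, v5 = True, v6 = False, v7 = True, v8 = True, v9 = False

Check each clause:
  1. (!v3 || v8) — v8 is true.
  2. (v7 || v8 || v2) — v8 is true.
  3. (!v2 || v9 || v4) — v4 is true.
  4. (v9 || v7) — v7 is true.
  5. (v8 || !v2) — v8 is true.
  6. (!v7 || v5) — v5 is true.
  7. (!v6 || v9 || v7) — !v6 is true.
  8. (v6 || v4 || v1) — v4 is true.
  9. (!v1 || !v9 || v7) — !v9 is true.
  10. (v5 || !v3 || !v2) — v5 is true.
  11. (!v5 || !v6) — !v6 is true.
  12. (!v1 || !v4 || !v2) — !v2 is true.
  13. (v1 || v8 || v2) — v8 is true.
  14. (v2 || v6 || !v1) — !v1 is true.
  15. (v9 || v8 || v4) — v8 is true.
  16. (v1 || v5) — v5 is true.
  17. (!v3 || v8 || v1) — v8 is true.
  18. (v2 || v7) — v7 is true.
  19. (!v4 || v6 || !v2) — !v2 is true.
  20. (v7 || !v8 || v6) — v7 is true.
  21. (!v3 || v2 || v6) — !v3 is true.
  22. (!v5 || v6 || !v9) — !v9 is true.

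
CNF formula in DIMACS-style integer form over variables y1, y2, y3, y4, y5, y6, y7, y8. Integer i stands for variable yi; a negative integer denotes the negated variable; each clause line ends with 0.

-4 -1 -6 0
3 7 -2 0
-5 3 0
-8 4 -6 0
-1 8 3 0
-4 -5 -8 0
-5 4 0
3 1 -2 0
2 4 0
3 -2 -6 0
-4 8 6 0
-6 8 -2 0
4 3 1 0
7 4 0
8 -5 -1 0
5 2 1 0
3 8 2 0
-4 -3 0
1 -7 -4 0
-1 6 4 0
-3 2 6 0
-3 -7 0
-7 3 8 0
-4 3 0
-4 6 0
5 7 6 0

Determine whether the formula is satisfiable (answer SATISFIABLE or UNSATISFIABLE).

UNSATISFIABLE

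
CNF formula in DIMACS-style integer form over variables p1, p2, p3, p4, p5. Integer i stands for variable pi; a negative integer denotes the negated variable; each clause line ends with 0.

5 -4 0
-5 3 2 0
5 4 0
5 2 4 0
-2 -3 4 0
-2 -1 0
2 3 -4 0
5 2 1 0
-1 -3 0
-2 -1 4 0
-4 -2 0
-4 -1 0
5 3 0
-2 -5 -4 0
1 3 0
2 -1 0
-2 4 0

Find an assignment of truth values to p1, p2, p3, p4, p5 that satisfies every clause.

p1 = 0, p2 = 0, p3 = 1, p4 = 0, p5 = 1

Try p1 = False.
  then p3 is forced to True.
Set p2 = False and propagate.
  then p5 is forced to True.
p4 is now unconstrained; take p4 = False.
Check each clause:
  1. {¬p4, p5} — ¬p4 is true.
  2. {p3, ¬p5, p2} — p3 is true.
  3. {p4, p5} — p5 is true.
  4. {p2, p4, p5} — p5 is true.
  5. {¬p3, p4, ¬p2} — ¬p2 is true.
  6. {¬p1, ¬p2} — ¬p2 is true.
  7. {p2, p3, ¬p4} — p3 is true.
  8. {p1, p2, p5} — p5 is true.
  9. {¬p1, ¬p3} — ¬p1 is true.
  10. {¬p2, ¬p1, p4} — ¬p1 is true.
  11. {¬p4, ¬p2} — ¬p4 is true.
  12. {¬p1, ¬p4} — ¬p4 is true.
  13. {p3, p5} — p3 is true.
  14. {¬p2, ¬p4, ¬p5} — ¬p4 is true.
  15. {p1, p3} — p3 is true.
  16. {¬p1, p2} — ¬p1 is true.
  17. {p4, ¬p2} — ¬p2 is true.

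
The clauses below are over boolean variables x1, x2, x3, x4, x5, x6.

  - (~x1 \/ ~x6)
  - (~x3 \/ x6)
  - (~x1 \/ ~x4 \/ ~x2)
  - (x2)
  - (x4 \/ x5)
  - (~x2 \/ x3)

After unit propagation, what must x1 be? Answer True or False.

False

(x2) is a unit clause: x2 = True.
In (~x2 \/ x3), ~x2 is now false; x3 must hold, so x3 = True.
(~x3 \/ x6) with x3 = True leaves only x6, so x6 = True.
In (~x6 \/ ~x1), ~x6 is now false; ~x1 must hold, so x1 = False.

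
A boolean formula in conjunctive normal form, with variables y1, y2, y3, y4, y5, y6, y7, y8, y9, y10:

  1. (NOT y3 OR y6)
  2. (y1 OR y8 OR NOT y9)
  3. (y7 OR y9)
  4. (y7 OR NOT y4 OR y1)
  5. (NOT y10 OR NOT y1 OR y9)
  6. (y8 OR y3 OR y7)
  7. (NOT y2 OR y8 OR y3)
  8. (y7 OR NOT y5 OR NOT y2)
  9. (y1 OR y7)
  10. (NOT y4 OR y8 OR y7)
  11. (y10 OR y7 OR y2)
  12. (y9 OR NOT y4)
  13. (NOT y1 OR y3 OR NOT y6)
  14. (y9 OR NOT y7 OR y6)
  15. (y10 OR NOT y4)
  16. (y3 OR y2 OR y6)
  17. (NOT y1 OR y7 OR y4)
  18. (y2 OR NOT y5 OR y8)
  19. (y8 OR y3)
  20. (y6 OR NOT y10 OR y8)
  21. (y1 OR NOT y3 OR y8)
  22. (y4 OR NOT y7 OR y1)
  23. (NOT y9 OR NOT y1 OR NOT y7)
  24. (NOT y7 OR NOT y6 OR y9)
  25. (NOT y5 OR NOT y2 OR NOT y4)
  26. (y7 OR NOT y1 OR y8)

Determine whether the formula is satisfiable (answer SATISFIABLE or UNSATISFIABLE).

SATISFIABLE

Pure literal: y5 appears only negated; assign y5 = False.
y8 occurs only positively in the remaining clauses — set y8 = True.
Branch on y1: take y1 = True.
For the remaining variables, y2 = True, y3 = False, y4 = True, y6 = False, y7 = False, y9 = True, y10 = True works.
Every clause has at least one true literal under this assignment.
So y1 = T, y2 = T, y3 = F, y4 = T, y5 = F, y6 = F, y7 = F, y8 = T, y9 = T, y10 = T is a satisfying assignment.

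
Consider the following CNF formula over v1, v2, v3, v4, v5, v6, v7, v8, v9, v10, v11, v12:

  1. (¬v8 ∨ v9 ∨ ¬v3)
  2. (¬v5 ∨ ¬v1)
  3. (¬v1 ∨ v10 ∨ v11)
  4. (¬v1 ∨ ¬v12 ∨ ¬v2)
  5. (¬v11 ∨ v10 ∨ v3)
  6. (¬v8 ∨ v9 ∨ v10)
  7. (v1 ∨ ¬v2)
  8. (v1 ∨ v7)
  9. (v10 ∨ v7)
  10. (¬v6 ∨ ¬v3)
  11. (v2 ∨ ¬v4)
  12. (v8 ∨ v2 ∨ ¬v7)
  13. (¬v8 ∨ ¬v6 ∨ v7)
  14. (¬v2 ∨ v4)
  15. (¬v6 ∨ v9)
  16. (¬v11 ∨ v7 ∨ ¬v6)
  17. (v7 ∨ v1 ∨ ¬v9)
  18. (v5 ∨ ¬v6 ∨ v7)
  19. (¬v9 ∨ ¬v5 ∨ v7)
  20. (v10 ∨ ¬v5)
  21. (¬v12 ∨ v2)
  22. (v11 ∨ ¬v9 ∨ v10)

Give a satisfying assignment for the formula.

Pure literal: v6 appears only negated; assign v6 = False.
Pure literal: v10 appears only positively; assign v10 = True.
Branch on v1: take v1 = True.
  then v5 is forced to False.
Try v2 = False.
  then v4 is forced to False.
  then v12 is forced to False.
Branch on v3: take v3 = True.
The remaining clauses are satisfied by v7 = False, v8 = True, v9 = True, v11 = False.
Every clause has at least one true literal under this assignment.

v1 = T  v2 = F  v3 = T  v4 = F  v5 = F  v6 = F  v7 = F  v8 = T  v9 = T  v10 = T  v11 = F  v12 = F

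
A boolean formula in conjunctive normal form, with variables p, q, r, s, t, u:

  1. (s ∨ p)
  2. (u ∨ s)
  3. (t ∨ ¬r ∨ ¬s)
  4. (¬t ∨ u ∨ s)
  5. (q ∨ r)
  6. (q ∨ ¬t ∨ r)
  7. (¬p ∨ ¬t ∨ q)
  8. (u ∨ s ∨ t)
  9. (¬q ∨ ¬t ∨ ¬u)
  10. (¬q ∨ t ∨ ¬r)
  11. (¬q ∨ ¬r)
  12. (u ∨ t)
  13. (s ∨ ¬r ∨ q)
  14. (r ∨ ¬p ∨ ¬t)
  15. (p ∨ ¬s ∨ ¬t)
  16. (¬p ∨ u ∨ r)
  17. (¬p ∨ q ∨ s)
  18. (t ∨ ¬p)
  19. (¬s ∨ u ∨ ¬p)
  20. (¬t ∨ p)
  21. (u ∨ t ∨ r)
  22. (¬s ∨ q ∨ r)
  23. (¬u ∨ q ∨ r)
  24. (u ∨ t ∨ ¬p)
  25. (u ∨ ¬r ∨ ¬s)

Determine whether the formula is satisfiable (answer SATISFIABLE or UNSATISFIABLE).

Branch on p: take p = False.
  then s is forced to True.
  then t is forced to False.
  then r is forced to False.
  then q is forced to True.
  then u is forced to True.
So p = F  q = T  r = F  s = T  t = F  u = T is a satisfying assignment.

SATISFIABLE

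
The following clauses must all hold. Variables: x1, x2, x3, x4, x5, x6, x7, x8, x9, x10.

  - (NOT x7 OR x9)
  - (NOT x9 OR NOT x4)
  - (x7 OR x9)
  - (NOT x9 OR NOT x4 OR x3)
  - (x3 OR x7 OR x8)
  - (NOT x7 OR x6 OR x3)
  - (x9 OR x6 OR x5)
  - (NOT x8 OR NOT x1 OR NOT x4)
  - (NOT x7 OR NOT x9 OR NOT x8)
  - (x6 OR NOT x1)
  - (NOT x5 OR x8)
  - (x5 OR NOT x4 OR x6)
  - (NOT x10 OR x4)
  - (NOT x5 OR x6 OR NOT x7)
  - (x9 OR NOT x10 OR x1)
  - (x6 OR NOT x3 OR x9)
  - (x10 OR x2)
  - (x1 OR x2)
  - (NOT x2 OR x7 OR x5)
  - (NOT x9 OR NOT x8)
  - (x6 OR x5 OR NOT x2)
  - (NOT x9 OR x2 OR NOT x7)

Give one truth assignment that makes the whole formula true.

x6 occurs only positively in the remaining clauses — set x6 = True.
Set x1 = False and propagate.
  then x2 is forced to True.
Branch on x3: take x3 = True.
Branch on x4: take x4 = False.
  then x10 is forced to False.
The remaining clauses are satisfied by x5 = False, x7 = True, x8 = False, x9 = True.

x1=False, x2=True, x3=True, x4=False, x5=False, x6=True, x7=True, x8=False, x9=True, x10=False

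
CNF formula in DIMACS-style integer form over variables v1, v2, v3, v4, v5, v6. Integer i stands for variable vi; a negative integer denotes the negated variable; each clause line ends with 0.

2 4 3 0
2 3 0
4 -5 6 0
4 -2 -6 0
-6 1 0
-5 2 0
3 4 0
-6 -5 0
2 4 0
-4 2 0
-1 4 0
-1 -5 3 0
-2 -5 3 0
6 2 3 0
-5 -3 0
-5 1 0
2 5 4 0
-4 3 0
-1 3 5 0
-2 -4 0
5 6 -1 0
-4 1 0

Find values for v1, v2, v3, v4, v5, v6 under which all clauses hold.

Set v1 = False and propagate.
  then v6 is forced to False.
  then v5 is forced to False.
  then v4 is forced to False.
  then v3 is forced to True.
  then v2 is forced to True.
Check each clause:
  1. (v3 \/ v4 \/ v2) — v2 is true.
  2. (v2 \/ v3) — v2 is true.
  3. (~v5 \/ v6 \/ v4) — ~v5 is true.
  4. (~v2 \/ v4 \/ ~v6) — ~v6 is true.
  5. (~v6 \/ v1) — ~v6 is true.
  6. (~v5 \/ v2) — v2 is true.
  7. (v4 \/ v3) — v3 is true.
  8. (~v6 \/ ~v5) — ~v6 is true.
  9. (v4 \/ v2) — v2 is true.
  10. (~v4 \/ v2) — v2 is true.
  11. (v4 \/ ~v1) — ~v1 is true.
  12. (~v5 \/ ~v1 \/ v3) — v3 is true.
  13. (v3 \/ ~v5 \/ ~v2) — v3 is true.
  14. (v2 \/ v3 \/ v6) — v2 is true.
  15. (~v5 \/ ~v3) — ~v5 is true.
  16. (v1 \/ ~v5) — ~v5 is true.
  17. (v4 \/ v5 \/ v2) — v2 is true.
  18. (v3 \/ ~v4) — v3 is true.
  19. (~v1 \/ v3 \/ v5) — v3 is true.
  20. (~v4 \/ ~v2) — ~v4 is true.
  21. (v6 \/ ~v1 \/ v5) — ~v1 is true.
  22. (~v4 \/ v1) — ~v4 is true.

v1=False, v2=True, v3=True, v4=False, v5=False, v6=False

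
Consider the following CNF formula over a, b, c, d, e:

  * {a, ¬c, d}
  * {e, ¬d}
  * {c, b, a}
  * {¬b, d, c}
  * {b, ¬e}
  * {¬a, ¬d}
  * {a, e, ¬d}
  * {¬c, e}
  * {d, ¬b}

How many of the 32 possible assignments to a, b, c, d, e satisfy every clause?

Satisfying assignments:
  a=F b=T c=F d=T e=T
  a=F b=T c=T d=T e=T
  a=T b=F c=F d=F e=F
That's 3 in total.

3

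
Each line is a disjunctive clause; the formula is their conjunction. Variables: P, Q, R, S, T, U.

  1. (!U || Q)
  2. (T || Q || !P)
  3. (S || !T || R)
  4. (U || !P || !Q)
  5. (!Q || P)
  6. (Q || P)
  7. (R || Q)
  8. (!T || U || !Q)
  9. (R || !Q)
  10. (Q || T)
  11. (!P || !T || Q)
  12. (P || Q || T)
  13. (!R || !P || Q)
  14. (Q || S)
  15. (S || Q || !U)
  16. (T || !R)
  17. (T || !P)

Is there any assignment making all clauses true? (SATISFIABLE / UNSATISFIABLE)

SATISFIABLE

Set P = True and propagate.
  then T is forced to True.
  then Q is forced to True.
  then U is forced to True.
  then R is forced to True.
S is now unconstrained; take S = False.
Every clause has at least one true literal under this assignment.
So P=True, Q=True, R=True, S=False, T=True, U=True is a satisfying assignment.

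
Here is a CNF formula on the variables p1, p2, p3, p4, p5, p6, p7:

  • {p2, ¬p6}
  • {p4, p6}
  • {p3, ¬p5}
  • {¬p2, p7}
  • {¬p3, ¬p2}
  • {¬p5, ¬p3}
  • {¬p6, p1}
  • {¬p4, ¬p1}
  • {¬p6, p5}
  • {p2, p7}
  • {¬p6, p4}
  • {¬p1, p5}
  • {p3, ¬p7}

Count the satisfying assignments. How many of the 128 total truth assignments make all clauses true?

1

The models are:
  p1=F p2=F p3=T p4=T p5=F p6=F p7=T
Count: 1.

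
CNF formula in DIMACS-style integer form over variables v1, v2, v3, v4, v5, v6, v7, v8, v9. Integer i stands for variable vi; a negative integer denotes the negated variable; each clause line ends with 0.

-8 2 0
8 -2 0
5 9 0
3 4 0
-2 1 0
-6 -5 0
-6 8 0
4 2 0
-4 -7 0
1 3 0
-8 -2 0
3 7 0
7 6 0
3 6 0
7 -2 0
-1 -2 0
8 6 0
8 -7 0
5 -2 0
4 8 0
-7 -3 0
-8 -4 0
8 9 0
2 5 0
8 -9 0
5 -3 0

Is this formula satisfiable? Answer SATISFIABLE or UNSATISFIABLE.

v8 = True:
  propagation gives v2=True; an empty clause results — contradiction.
v8 = False:
  propagation gives v2=False, v6=False; an empty clause results — contradiction.
Every branch closes, so no satisfying assignment exists.

UNSATISFIABLE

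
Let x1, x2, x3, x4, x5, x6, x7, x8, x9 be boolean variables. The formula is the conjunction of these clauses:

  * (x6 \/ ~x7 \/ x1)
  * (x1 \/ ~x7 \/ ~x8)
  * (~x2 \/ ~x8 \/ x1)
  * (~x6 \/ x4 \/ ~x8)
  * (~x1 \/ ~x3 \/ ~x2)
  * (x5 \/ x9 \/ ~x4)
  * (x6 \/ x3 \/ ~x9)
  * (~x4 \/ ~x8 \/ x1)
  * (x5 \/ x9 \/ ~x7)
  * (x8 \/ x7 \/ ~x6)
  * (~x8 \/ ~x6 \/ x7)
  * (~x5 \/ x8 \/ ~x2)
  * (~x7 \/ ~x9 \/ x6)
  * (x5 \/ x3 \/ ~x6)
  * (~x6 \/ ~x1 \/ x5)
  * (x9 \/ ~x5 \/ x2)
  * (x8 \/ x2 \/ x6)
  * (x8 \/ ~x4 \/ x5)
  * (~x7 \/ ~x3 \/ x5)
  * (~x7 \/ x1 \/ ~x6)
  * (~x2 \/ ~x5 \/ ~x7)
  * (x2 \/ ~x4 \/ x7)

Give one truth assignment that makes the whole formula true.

x1=True  x2=False  x3=True  x4=False  x5=False  x6=False  x7=False  x8=True  x9=True

Set x1 = True and propagate.
For the remaining variables, x2 = False, x3 = True, x4 = False, x5 = False, x6 = False, x7 = False, x8 = True, x9 = True works.
Every clause has at least one true literal under this assignment.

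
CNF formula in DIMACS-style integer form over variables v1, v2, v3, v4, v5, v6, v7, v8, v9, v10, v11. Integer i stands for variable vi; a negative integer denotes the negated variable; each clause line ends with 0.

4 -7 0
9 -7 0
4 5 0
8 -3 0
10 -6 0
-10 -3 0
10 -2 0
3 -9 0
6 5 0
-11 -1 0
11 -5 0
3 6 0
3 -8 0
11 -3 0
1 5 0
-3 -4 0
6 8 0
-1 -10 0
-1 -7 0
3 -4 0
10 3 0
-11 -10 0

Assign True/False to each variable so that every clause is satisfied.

v2 occurs only negated in the remaining clauses — set v2 = False.
Pure literal: v7 appears only negated; assign v7 = False.
Set v1 = False and propagate.
  then v5 is forced to True.
  then v11 is forced to True.
  then v10 is forced to False.
  then v6 is forced to False.
  then v3 is forced to True.
  then v8 is forced to True.
  then v4 is forced to False.
v9 is now unconstrained; take v9 = True.

v1=F, v2=F, v3=T, v4=F, v5=T, v6=F, v7=F, v8=T, v9=T, v10=F, v11=T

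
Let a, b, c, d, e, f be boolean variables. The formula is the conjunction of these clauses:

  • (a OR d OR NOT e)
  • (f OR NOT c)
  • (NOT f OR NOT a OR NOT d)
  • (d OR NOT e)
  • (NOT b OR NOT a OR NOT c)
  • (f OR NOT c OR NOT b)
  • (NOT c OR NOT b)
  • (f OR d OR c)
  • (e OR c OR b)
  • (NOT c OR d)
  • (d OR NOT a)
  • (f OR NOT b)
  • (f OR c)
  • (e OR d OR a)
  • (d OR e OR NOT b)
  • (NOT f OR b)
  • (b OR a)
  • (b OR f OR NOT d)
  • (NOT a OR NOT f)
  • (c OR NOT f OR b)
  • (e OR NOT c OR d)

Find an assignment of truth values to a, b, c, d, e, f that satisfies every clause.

a = 0, b = 1, c = 0, d = 1, e = 1, f = 1

Check each clause:
  1. (NOT e OR a OR d) — d is true.
  2. (NOT c OR f) — NOT c is true.
  3. (NOT a OR NOT f OR NOT d) — NOT a is true.
  4. (d OR NOT e) — d is true.
  5. (NOT b OR NOT a OR NOT c) — NOT c is true.
  6. (NOT b OR f OR NOT c) — NOT c is true.
  7. (NOT c OR NOT b) — NOT c is true.
  8. (d OR c OR f) — d is true.
  9. (e OR c OR b) — b is true.
  10. (NOT c OR d) — d is true.
  11. (d OR NOT a) — d is true.
  12. (f OR NOT b) — f is true.
  13. (c OR f) — f is true.
  14. (e OR a OR d) — d is true.
  15. (e OR d OR NOT b) — d is true.
  16. (b OR NOT f) — b is true.
  17. (b OR a) — b is true.
  18. (NOT d OR f OR b) — b is true.
  19. (NOT f OR NOT a) — NOT a is true.
  20. (c OR NOT f OR b) — b is true.
  21. (NOT c OR d OR e) — e is true.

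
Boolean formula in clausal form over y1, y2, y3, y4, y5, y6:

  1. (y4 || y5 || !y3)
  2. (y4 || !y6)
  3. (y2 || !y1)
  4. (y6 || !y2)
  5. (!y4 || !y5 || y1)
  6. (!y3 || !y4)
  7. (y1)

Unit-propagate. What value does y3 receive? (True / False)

False

(y1) is a unit clause: y1 = True.
(y2 || !y1) with y1 = True leaves only y2, so y2 = True.
(!y2 || y6): since y2 = True, the clause reduces to (y6). y6 = True.
(y4 || !y6) with y6 = True leaves only y4, so y4 = True.
In (!y4 || !y3), !y4 is now false; !y3 must hold, so y3 = False.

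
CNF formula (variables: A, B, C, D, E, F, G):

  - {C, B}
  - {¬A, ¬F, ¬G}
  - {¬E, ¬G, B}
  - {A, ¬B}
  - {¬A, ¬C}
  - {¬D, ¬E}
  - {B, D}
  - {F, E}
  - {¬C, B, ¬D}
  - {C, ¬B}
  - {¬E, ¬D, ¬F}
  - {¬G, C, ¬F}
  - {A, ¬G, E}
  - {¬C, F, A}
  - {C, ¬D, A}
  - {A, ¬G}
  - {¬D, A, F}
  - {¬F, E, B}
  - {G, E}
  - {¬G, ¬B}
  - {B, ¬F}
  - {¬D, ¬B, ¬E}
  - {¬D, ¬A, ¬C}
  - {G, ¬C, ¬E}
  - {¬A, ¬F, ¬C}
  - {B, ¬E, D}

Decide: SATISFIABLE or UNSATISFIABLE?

UNSATISFIABLE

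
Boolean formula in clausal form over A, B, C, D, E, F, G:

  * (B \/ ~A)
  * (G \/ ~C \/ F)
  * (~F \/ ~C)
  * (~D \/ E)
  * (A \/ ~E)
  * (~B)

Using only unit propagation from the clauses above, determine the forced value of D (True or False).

Unit clause (~B) sets B = False.
(B \/ ~A): since B = False, the clause reduces to (~A). A = False.
(A \/ ~E): since A = False, the clause reduces to (~E). E = False.
In (~D \/ E), E is now false; ~D must hold, so D = False.

False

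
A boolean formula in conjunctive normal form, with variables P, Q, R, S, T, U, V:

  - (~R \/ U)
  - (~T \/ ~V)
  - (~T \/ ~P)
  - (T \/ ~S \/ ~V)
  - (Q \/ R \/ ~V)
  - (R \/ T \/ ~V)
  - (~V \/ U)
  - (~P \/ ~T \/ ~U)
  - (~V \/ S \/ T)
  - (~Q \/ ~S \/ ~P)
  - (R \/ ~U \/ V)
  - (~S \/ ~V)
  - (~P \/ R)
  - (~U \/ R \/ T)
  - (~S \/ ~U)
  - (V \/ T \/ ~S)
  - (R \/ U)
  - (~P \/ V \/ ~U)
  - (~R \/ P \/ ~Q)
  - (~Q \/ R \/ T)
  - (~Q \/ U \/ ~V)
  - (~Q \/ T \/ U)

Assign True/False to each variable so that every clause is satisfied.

Set P = False and propagate.
Try Q = False.
The remaining clauses are satisfied by R = True, S = False, T = False, U = True, V = False.
Every clause has at least one true literal under this assignment.

P=F, Q=F, R=T, S=F, T=F, U=T, V=F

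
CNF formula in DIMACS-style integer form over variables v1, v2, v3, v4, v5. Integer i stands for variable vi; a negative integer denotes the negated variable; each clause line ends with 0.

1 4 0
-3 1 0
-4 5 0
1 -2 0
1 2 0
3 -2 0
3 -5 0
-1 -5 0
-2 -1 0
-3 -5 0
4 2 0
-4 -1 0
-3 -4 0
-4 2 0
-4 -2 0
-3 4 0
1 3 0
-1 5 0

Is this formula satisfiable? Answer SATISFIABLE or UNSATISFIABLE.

v1 = True:
  propagation gives v5=False; an empty clause results — contradiction.
v1 = False:
  propagation gives v4=True, v3=False; an empty clause results — contradiction.
Every branch closes, so no satisfying assignment exists.

UNSATISFIABLE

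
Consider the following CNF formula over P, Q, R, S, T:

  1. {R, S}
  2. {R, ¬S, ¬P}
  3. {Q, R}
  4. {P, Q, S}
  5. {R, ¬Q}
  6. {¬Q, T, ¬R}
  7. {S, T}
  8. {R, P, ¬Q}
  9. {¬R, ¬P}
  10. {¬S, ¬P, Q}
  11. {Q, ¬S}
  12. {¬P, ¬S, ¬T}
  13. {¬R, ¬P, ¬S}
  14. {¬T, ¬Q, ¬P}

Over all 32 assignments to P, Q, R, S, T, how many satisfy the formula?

2

The models are:
  P=0 Q=1 R=1 S=0 T=1
  P=0 Q=1 R=1 S=1 T=1
That's 2 in total.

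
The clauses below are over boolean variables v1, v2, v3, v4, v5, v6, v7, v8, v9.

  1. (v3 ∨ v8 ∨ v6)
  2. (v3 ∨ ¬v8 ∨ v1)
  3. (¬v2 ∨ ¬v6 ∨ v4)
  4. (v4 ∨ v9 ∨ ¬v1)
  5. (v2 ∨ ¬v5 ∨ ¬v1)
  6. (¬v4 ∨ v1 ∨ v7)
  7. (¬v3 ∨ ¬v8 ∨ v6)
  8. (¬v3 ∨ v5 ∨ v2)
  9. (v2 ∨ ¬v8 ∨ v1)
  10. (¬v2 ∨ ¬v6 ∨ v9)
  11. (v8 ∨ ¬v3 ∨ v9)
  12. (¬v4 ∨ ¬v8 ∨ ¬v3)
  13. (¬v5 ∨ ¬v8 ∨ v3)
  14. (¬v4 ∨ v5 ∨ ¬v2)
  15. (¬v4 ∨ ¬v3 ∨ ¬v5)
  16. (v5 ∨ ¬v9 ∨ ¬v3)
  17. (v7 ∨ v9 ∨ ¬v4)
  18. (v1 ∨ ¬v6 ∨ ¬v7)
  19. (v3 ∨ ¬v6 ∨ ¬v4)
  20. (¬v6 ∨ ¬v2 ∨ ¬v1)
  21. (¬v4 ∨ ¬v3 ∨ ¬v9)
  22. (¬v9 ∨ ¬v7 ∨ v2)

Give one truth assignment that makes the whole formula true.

v1=0  v2=0  v3=0  v4=0  v5=0  v6=1  v7=0  v8=0  v9=0

Check each clause:
  1. (v3 ∨ v6 ∨ v8) — v6 is true.
  2. (¬v8 ∨ v3 ∨ v1) — ¬v8 is true.
  3. (¬v6 ∨ ¬v2 ∨ v4) — ¬v2 is true.
  4. (¬v1 ∨ v4 ∨ v9) — ¬v1 is true.
  5. (v2 ∨ ¬v1 ∨ ¬v5) — ¬v5 is true.
  6. (v1 ∨ v7 ∨ ¬v4) — ¬v4 is true.
  7. (¬v8 ∨ v6 ∨ ¬v3) — ¬v8 is true.
  8. (v5 ∨ ¬v3 ∨ v2) — ¬v3 is true.
  9. (v2 ∨ v1 ∨ ¬v8) — ¬v8 is true.
  10. (¬v6 ∨ v9 ∨ ¬v2) — ¬v2 is true.
  11. (v8 ∨ v9 ∨ ¬v3) — ¬v3 is true.
  12. (¬v8 ∨ ¬v3 ∨ ¬v4) — ¬v8 is true.
  13. (¬v5 ∨ v3 ∨ ¬v8) — ¬v8 is true.
  14. (¬v2 ∨ v5 ∨ ¬v4) — ¬v4 is true.
  15. (¬v4 ∨ ¬v5 ∨ ¬v3) — ¬v5 is true.
  16. (¬v9 ∨ v5 ∨ ¬v3) — ¬v3 is true.
  17. (v7 ∨ ¬v4 ∨ v9) — ¬v4 is true.
  18. (¬v6 ∨ ¬v7 ∨ v1) — ¬v7 is true.
  19. (v3 ∨ ¬v6 ∨ ¬v4) — ¬v4 is true.
  20. (¬v2 ∨ ¬v1 ∨ ¬v6) — ¬v1 is true.
  21. (¬v3 ∨ ¬v4 ∨ ¬v9) — ¬v4 is true.
  22. (v2 ∨ ¬v9 ∨ ¬v7) — ¬v7 is true.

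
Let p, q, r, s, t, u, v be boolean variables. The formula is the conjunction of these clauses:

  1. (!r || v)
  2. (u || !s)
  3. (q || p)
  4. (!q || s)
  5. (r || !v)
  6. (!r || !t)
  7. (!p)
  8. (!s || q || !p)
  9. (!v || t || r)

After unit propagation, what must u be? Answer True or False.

True

(!p) is a unit clause: p = False.
(p || q) with p = False leaves only q, so q = True.
(!q || s) with q = True leaves only s, so s = True.
(u || !s) with s = True leaves only u, so u = True.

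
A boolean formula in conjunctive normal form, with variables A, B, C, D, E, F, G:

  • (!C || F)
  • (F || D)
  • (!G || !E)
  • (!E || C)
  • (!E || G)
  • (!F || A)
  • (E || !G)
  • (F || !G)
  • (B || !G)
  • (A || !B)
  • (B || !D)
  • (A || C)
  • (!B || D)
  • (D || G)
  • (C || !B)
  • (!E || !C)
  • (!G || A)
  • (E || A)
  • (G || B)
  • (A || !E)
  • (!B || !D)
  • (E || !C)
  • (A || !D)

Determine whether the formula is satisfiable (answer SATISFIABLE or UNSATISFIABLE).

UNSATISFIABLE

E = True:
  propagation gives G=False; an empty clause results — contradiction.
E = False:
  propagation gives G=False, D=True, B=True; an empty clause results — contradiction.
Every branch closes, so no satisfying assignment exists.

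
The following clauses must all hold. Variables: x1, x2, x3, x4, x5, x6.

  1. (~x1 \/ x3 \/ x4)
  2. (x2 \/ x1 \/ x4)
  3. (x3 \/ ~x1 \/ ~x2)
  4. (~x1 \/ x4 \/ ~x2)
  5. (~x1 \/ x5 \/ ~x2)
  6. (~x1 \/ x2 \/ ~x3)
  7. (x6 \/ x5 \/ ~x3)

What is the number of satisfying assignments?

Split on x1, then x2.
  x1=1, x2=1: remaining (x3,x4,x5,x6) ∈ {(1,1,1,0); (1,1,1,1)} — 2.
  x1=1, x2=0: remaining (x3,x4,x5,x6) ∈ {(0,1,0,0); (0,1,0,1); (0,1,1,0); (0,1,1,1)} — 4.
  x1=0, x2=1: x4 free; 7 ways for (x3,x5,x6) × 2^1 = 14.
  x1=0, x2=0: 7 of the 16 assignments to (x3,x4,x5,x6) work.
Total: 2 + 4 + 14 + 7 = 27.

27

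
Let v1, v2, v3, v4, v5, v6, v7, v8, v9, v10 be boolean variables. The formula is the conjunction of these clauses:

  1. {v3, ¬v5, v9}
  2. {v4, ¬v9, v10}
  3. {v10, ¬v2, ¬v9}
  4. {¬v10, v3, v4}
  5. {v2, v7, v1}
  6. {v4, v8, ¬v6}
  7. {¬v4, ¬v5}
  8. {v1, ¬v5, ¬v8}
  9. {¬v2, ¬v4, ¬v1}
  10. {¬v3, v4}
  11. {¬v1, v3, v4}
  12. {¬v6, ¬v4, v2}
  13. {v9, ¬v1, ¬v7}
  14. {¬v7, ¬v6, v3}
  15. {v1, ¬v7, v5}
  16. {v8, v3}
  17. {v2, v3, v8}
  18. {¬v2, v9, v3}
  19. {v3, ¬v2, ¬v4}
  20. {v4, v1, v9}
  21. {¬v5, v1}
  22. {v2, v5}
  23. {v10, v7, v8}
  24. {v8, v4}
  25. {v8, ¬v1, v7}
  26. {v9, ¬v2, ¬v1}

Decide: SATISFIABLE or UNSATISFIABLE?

Branch on v1: take v1 = False.
  then v5 is forced to False.
  then v7 is forced to False.
  then v2 is forced to True.
Try v3 = True.
  then v4 is forced to True.
The remaining clauses are satisfied by v6 = True, v8 = True, v9 = True, v10 = True.
So v1=0, v2=1, v3=1, v4=1, v5=0, v6=1, v7=0, v8=1, v9=1, v10=1 is a satisfying assignment.

SATISFIABLE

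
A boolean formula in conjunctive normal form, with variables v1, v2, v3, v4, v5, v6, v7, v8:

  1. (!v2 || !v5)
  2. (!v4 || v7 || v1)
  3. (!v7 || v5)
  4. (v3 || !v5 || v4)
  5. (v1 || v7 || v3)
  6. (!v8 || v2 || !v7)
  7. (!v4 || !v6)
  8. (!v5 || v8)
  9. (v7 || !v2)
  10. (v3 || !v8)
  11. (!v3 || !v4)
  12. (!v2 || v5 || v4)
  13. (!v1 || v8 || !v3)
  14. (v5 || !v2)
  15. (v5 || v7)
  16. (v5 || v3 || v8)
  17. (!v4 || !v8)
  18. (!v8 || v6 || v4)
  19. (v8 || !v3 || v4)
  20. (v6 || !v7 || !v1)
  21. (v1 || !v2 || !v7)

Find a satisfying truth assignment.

v1 = T, v2 = F, v3 = T, v4 = F, v5 = T, v6 = T, v7 = F, v8 = T

Check each clause:
  1. (!v2 || !v5) — !v2 is true.
  2. (v7 || v1 || !v4) — v1 is true.
  3. (!v7 || v5) — !v7 is true.
  4. (v3 || !v5 || v4) — v3 is true.
  5. (v7 || v3 || v1) — v1 is true.
  6. (v2 || !v7 || !v8) — !v7 is true.
  7. (!v6 || !v4) — !v4 is true.
  8. (!v5 || v8) — v8 is true.
  9. (!v2 || v7) — !v2 is true.
  10. (v3 || !v8) — v3 is true.
  11. (!v4 || !v3) — !v4 is true.
  12. (!v2 || v5 || v4) — v5 is true.
  13. (!v3 || !v1 || v8) — v8 is true.
  14. (v5 || !v2) — v5 is true.
  15. (v5 || v7) — v5 is true.
  16. (v3 || v5 || v8) — v8 is true.
  17. (!v4 || !v8) — !v4 is true.
  18. (v4 || v6 || !v8) — v6 is true.
  19. (v8 || v4 || !v3) — v8 is true.
  20. (!v1 || v6 || !v7) — !v7 is true.
  21. (!v7 || !v2 || v1) — !v7 is true.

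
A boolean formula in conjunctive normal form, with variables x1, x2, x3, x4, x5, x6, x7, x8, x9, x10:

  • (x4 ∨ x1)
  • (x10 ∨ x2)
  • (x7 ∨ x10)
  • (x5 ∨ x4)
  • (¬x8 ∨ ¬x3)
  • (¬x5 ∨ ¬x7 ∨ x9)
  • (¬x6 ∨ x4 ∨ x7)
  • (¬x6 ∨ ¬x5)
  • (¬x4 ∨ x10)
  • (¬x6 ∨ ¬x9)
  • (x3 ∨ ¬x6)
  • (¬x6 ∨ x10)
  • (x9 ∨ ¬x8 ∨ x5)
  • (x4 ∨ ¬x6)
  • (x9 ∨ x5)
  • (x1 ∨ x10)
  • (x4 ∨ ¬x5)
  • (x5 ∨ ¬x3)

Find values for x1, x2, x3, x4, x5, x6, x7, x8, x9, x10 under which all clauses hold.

x1 = T, x2 = F, x3 = T, x4 = T, x5 = T, x6 = F, x7 = F, x8 = F, x9 = T, x10 = T

Check each clause:
  1. (x1 ∨ x4) — x1 is true.
  2. (x2 ∨ x10) — x10 is true.
  3. (x10 ∨ x7) — x10 is true.
  4. (x4 ∨ x5) — x4 is true.
  5. (¬x8 ∨ ¬x3) — ¬x8 is true.
  6. (¬x7 ∨ ¬x5 ∨ x9) — x9 is true.
  7. (x7 ∨ ¬x6 ∨ x4) — ¬x6 is true.
  8. (¬x6 ∨ ¬x5) — ¬x6 is true.
  9. (x10 ∨ ¬x4) — x10 is true.
  10. (¬x9 ∨ ¬x6) — ¬x6 is true.
  11. (¬x6 ∨ x3) — ¬x6 is true.
  12. (x10 ∨ ¬x6) — x10 is true.
  13. (x9 ∨ ¬x8 ∨ x5) — ¬x8 is true.
  14. (¬x6 ∨ x4) — ¬x6 is true.
  15. (x9 ∨ x5) — x9 is true.
  16. (x10 ∨ x1) — x1 is true.
  17. (¬x5 ∨ x4) — x4 is true.
  18. (¬x3 ∨ x5) — x5 is true.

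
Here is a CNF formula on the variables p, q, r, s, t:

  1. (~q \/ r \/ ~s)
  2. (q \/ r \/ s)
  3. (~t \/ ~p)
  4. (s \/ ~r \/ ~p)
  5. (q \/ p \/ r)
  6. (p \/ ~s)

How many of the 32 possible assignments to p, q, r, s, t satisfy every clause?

Case analysis on p and r:
  p=T, r=T: remaining (q,s,t) ∈ {(F,T,F); (T,T,F)} — 2.
  p=T, r=F: remaining (q,s,t) ∈ {(F,T,F); (T,F,F)} — 2.
  p=F, r=T: remaining (q,s,t) ∈ {(F,F,F); (F,F,T); (T,F,F); (T,F,T)} — 4.
  p=F, r=F: remaining (q,s,t) ∈ {(T,F,F); (T,F,T)} — 2.
Total: 2 + 2 + 4 + 2 = 10.

10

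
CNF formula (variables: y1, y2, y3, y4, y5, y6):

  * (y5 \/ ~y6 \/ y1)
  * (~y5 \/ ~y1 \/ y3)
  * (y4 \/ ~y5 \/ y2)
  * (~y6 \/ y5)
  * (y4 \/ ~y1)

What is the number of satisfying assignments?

28

Split on y5, then y1.
  y5=T, y1=T: remaining (y2,y3,y4,y6) ∈ {(F,T,T,F); (F,T,T,T); (T,T,T,F); (T,T,T,T)} — 4.
  y5=T, y1=F: y3, y6 free; 3 ways for (y2,y4) × 2^2 = 12.
  y5=F, y1=T: remaining (y2,y3,y4,y6) ∈ {(F,F,T,F); (F,T,T,F); (T,F,T,F); (T,T,T,F)} — 4.
  y5=F, y1=F: forces y6=F; y2, y3, y4 free → 2^3 = 8.
Total: 4 + 12 + 4 + 8 = 28.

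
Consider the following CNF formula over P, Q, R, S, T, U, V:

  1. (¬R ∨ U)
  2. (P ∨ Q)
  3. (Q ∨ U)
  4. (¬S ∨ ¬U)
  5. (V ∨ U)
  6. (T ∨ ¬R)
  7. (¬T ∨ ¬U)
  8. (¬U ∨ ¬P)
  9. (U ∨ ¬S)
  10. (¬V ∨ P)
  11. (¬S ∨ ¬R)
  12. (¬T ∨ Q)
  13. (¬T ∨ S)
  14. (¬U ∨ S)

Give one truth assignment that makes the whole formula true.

P = T  Q = T  R = F  S = F  T = F  U = F  V = T

Q occurs only positively in the remaining clauses — set Q = True.
Pure literal: R appears only negated; assign R = False.
Try P = True.
  then U is forced to False.
  then V is forced to True.
  then S is forced to False.
  then T is forced to False.
Check each clause:
  1. (U ∨ ¬R) — ¬R is true.
  2. (P ∨ Q) — P is true.
  3. (U ∨ Q) — Q is true.
  4. (¬U ∨ ¬S) — ¬U is true.
  5. (U ∨ V) — V is true.
  6. (T ∨ ¬R) — ¬R is true.
  7. (¬U ∨ ¬T) — ¬U is true.
  8. (¬U ∨ ¬P) — ¬U is true.
  9. (¬S ∨ U) — ¬S is true.
  10. (P ∨ ¬V) — P is true.
  11. (¬R ∨ ¬S) — ¬S is true.
  12. (Q ∨ ¬T) — Q is true.
  13. (S ∨ ¬T) — ¬T is true.
  14. (S ∨ ¬U) — ¬U is true.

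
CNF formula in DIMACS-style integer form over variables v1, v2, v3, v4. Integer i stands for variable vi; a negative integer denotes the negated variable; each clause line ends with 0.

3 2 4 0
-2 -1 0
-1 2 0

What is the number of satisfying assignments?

7

The models are:
  v1=0 v2=0 v3=0 v4=1
  v1=0 v2=0 v3=1 v4=0
  v1=0 v2=0 v3=1 v4=1
  v1=0 v2=1 v3=0 v4=0
  v1=0 v2=1 v3=0 v4=1
  v1=0 v2=1 v3=1 v4=0
  v1=0 v2=1 v3=1 v4=1
That's 7 in total.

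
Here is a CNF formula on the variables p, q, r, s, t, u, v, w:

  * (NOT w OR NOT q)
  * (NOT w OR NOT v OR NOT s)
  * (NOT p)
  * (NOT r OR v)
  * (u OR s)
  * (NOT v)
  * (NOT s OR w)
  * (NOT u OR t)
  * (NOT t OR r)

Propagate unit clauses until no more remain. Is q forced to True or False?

(NOT p) stands alone — p = False.
Unit clause (NOT v) sets v = False.
In (v OR NOT r), v is now false; NOT r must hold, so r = False.
In (NOT t OR r), r is now false; NOT t must hold, so t = False.
From (NOT u OR t) and t = False: u = False.
In (s OR u), u is now false; s must hold, so s = True.
(w OR NOT s): since s = True, the clause reduces to (w). w = True.
From (NOT w OR NOT q) and w = True: q = False.

False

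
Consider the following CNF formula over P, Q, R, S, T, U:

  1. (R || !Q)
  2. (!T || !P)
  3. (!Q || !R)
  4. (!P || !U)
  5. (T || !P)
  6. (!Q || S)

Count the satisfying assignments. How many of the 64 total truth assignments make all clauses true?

16

Split on P, then Q.
  P=T, Q=T: a clause becomes empty — 0.
  P=T, Q=F: a clause becomes empty — 0.
  P=F, Q=T: a clause becomes empty — 0.
  P=F, Q=F: R, S, T, U free → 2^4 = 16.
Total: 0 + 0 + 0 + 16 = 16.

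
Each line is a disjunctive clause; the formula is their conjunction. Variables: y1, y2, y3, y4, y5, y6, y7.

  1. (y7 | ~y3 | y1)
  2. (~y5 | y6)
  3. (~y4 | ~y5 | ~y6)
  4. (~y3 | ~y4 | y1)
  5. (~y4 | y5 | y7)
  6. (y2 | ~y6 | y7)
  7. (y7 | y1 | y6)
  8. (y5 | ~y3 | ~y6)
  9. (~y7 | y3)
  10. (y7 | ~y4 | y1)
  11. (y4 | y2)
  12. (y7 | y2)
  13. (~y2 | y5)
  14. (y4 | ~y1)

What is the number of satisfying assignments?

3

Satisfying assignments:
  y1=F y2=T y3=F y4=F y5=T y6=T y7=F
  y1=F y2=T y3=T y4=F y5=T y6=T y7=T
  y1=T y2=F y3=T y4=T y5=F y6=F y7=T
Count: 3.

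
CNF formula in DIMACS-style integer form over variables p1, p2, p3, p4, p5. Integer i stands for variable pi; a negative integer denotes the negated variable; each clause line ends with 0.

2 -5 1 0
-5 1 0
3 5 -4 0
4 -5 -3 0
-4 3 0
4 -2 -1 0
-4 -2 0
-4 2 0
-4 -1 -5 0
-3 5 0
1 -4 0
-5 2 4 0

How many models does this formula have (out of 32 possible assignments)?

Satisfying assignments:
  p1=F p2=F p3=F p4=F p5=F
  p1=F p2=T p3=F p4=F p5=F
  p1=T p2=F p3=F p4=F p5=F
That's 3 in total.

3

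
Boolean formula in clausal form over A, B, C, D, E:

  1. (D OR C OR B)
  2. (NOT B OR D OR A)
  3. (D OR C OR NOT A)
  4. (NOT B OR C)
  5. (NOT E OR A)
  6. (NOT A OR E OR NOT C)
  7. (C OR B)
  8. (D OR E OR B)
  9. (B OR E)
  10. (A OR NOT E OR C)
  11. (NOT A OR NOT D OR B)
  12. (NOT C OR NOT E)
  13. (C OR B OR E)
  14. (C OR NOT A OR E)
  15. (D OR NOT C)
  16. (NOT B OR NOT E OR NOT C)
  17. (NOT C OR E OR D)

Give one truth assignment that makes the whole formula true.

A = 0  B = 1  C = 1  D = 1  E = 0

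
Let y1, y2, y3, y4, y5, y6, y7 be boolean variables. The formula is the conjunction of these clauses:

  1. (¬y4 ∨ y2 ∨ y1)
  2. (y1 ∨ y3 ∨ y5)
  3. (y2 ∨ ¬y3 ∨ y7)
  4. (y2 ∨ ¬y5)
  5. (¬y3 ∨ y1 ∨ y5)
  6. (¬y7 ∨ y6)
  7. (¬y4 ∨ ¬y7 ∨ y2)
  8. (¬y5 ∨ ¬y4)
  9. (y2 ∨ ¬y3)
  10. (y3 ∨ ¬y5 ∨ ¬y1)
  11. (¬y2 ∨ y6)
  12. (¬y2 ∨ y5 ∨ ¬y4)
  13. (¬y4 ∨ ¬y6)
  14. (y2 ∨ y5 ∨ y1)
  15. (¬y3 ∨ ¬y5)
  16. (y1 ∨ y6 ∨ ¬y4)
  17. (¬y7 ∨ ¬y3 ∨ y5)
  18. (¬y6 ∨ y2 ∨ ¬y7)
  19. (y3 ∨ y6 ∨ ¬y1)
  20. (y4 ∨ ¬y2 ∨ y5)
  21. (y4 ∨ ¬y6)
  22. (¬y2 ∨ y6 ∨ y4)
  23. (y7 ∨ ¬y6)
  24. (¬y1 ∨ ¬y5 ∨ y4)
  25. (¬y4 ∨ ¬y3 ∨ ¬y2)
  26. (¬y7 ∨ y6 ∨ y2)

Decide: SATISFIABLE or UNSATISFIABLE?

UNSATISFIABLE

y2 = True:
  propagation gives y6=True, y4=False; an empty clause results — contradiction.
y2 = False:
  propagation gives y5=False, y3=False, y1=True, y6=True; an empty clause results — contradiction.
Every branch closes, so no satisfying assignment exists.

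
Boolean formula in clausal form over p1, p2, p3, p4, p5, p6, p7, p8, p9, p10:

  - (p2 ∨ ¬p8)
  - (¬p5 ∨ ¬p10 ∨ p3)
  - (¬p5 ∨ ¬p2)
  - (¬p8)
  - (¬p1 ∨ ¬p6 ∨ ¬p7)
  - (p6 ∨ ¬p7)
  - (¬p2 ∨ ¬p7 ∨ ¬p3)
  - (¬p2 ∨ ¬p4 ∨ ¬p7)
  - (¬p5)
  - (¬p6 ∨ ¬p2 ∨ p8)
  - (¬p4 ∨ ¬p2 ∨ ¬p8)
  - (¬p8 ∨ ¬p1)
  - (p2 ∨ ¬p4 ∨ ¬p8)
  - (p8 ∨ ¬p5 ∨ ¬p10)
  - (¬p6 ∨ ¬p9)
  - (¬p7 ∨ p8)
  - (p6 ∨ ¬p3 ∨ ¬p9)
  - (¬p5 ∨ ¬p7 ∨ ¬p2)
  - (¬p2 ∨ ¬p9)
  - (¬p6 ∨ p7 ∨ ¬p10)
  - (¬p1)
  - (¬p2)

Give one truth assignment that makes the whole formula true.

(¬p8) is a unit clause, so p8 = False.
The clause (¬p5) is unit: p5 must be False.
The clause (¬p7) is unit: p7 must be False.
(¬p1) is a unit clause, so p1 = False.
Unit propagation: (¬p2) forces p2 = False.
p3 occurs only negated in the remaining clauses — set p3 = False.
p9 occurs only negated in the remaining clauses — set p9 = False.
Set p6 = True and propagate.
  then p10 is forced to False.
p4 is now unconstrained; take p4 = True.

p1=F, p2=F, p3=F, p4=T, p5=F, p6=T, p7=F, p8=F, p9=F, p10=F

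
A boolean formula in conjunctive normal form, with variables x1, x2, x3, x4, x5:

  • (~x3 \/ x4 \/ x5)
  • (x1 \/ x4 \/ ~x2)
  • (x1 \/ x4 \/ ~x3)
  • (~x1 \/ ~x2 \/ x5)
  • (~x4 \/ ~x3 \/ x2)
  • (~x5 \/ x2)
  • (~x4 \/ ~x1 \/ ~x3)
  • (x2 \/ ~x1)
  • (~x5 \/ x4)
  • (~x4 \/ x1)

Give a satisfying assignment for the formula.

x3 occurs only negated in the remaining clauses — set x3 = False.
Branch on x1: take x1 = False.
  then x4 is forced to False.
  then x2 is forced to False.
  then x5 is forced to False.

x1=F, x2=F, x3=F, x4=F, x5=F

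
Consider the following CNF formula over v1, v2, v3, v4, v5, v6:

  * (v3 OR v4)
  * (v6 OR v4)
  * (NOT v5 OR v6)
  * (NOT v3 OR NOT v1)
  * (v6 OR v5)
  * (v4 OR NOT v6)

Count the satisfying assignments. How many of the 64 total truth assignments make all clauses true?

12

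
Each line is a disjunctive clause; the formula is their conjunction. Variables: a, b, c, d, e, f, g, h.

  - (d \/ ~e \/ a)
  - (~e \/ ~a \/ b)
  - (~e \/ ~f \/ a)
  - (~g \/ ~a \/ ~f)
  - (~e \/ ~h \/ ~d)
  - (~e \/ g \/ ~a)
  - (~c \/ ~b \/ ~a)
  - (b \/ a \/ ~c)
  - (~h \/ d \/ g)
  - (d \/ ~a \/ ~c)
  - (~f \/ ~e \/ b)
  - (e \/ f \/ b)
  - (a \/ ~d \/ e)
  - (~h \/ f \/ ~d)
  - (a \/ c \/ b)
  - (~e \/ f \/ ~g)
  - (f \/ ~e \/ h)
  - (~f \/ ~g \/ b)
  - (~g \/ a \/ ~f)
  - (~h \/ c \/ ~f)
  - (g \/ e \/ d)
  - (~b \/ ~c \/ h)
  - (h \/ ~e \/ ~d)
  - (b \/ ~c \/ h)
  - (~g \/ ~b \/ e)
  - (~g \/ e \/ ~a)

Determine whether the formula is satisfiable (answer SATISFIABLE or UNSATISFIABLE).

Branch on a: take a = True.
Try b = False.
  then e is forced to False.
  then f is forced to True.
  then g is forced to False.
  then d is forced to True.
Set c = True and propagate.
  then h is forced to True.
So a = T, b = F, c = T, d = T, e = F, f = T, g = F, h = T is a satisfying assignment.

SATISFIABLE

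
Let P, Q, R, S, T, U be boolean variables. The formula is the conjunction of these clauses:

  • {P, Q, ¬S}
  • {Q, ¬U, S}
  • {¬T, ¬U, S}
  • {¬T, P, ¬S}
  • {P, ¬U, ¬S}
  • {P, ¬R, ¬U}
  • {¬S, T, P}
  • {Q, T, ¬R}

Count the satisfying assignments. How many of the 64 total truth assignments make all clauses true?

Split on S, then P.
  S=1, P=1: U free; 7 ways for (Q,R,T) × 2^1 = 14.
  S=1, P=0: a clause becomes empty — 0.
  S=0, P=1: 9 of the 16 assignments to (Q,R,T,U) work.
  S=0, P=0: 8 of the 16 assignments to (Q,R,T,U) work.
Total: 14 + 0 + 9 + 8 = 31.

31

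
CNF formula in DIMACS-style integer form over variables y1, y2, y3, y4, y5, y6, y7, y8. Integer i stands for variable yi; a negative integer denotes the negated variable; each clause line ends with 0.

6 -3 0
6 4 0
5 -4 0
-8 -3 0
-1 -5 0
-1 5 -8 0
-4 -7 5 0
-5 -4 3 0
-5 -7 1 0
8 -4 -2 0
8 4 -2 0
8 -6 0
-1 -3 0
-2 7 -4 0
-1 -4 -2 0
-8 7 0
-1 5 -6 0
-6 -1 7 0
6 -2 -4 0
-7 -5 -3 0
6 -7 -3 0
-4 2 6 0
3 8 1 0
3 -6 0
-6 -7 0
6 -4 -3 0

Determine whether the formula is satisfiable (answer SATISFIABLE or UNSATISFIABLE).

UNSATISFIABLE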